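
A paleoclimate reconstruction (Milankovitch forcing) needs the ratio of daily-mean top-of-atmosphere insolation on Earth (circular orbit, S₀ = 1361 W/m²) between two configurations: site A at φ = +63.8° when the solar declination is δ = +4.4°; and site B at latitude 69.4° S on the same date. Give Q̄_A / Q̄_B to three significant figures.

— Configuration A (φ=+63.8°):
cos H₀ = −tan(+63.8°) tan(+4.400°) = -0.1564, H₀ = 1.7278 rad.
Bracket: H₀ sin φ sin δ + cos φ cos δ sin H₀ = 1.7278×0.89726×0.07672 + 0.44151×0.99705×0.98770 = 0.118938 + 0.434793 = 0.553731.
Q̄ = (S₀/π) × [bracket] = (1361/π) × 0.553731 = 239.89 W/m².
— Configuration B (φ=-69.4°):
cos H₀ = −tan(-69.4°) tan(+4.400°) = 0.2047, H₀ = 1.3646 rad.
Bracket: H₀ sin φ sin δ + cos φ cos δ sin H₀ = 1.3646×-0.93606×0.07672 + 0.35184×0.99705×0.97882 = -0.097998 + 0.343372 = 0.245374.
Q̄ = (S₀/π) × [bracket] = (1361/π) × 0.245374 = 106.30 W/m².
Ratio Q̄_A / Q̄_B = 239.89 / 106.30 = 2.257.

Q̄_A / Q̄_B ≈ 2.26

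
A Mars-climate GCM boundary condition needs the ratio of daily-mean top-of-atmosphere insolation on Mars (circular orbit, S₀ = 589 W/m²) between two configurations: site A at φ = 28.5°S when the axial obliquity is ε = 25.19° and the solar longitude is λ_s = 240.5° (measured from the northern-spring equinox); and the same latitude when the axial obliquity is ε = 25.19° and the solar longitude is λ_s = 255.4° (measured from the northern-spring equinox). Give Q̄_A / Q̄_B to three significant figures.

Q̄_A / Q̄_B ≈ 0.982

— Configuration A (φ=-28.5°):
Solar declination: sin δ = sin ε · sin λ_s = sin 25.19° × sin 240.5° = -0.37044, so δ = -21.743°.
cos H₀ = −tan(-28.5°) tan(-21.743°) = -0.2165, H₀ = 1.7891 rad.
Bracket: H₀ sin φ sin δ + cos φ cos δ sin H₀ = 1.7891×-0.47716×-0.37044 + 0.87882×0.92886×0.97627 = 0.316240 + 0.796930 = 1.113170.
Q̄ = (S₀/π) × [bracket] = (589/π) × 1.113170 = 208.70 W/m².
— Configuration B (φ=-28.5°):
Solar declination: sin δ = sin ε · sin λ_s = sin 25.19° × sin 255.4° = -0.41188, so δ = -24.323°.
cos H₀ = −tan(-28.5°) tan(-24.323°) = -0.2454, H₀ = 1.8187 rad.
Bracket: H₀ sin φ sin δ + cos φ cos δ sin H₀ = 1.8187×-0.47716×-0.41188 + 0.87882×0.91124×0.96942 = 0.357434 + 0.776327 = 1.133761.
Q̄ = (S₀/π) × [bracket] = (589/π) × 1.133761 = 212.56 W/m².
Ratio Q̄_A / Q̄_B = 208.70 / 212.56 = 0.9818.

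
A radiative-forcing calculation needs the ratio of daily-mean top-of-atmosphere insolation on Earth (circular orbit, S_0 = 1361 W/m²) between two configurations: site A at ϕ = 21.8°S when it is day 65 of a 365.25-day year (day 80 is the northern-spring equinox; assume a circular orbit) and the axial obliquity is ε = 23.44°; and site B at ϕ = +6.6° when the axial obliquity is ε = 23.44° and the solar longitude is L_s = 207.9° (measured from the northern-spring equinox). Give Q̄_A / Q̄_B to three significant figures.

Q̄_A / Q̄_B ≈ 1.04

— Configuration A (ϕ=-21.8°):
Solar longitude: L_s = 360° × (65 − 80)/365.25 = -14.784°, i.e. -14.784° + 360° = 345.216°.
sin δ = sin 23.44° × sin 345.216° = -0.10151, so δ = -5.826°.
cos h₀ = −tan(-21.8°) tan(-5.826°) = -0.0408, h₀ = 1.6116 rad.
Bracket: h₀ sin ϕ sin δ + cos ϕ cos δ sin h₀ = 1.6116×-0.37137×-0.10151 + 0.92849×0.99483×0.99917 = 0.060754 + 0.922923 = 0.983677.
Q̄ = (S_0/π) × [bracket] = (1361/π) × 0.983677 = 426.15 W/m².
— Configuration B (ϕ=+6.6°):
Solar declination: sin δ = sin ε · sin L_s = sin 23.44° × sin 207.9° = -0.18614, so δ = -10.727°.
cos h₀ = −tan(+6.6°) tan(-10.727°) = 0.0219, h₀ = 1.5489 rad.
Bracket: h₀ sin ϕ sin δ + cos ϕ cos δ sin h₀ = 1.5489×0.11494×-0.18614 + 0.99337×0.98252×0.99976 = -0.033139 + 0.975772 = 0.942633.
Q̄ = (S_0/π) × [bracket] = (1361/π) × 0.942633 = 408.37 W/m².
Ratio Q̄_A / Q̄_B = 426.15 / 408.37 = 1.044.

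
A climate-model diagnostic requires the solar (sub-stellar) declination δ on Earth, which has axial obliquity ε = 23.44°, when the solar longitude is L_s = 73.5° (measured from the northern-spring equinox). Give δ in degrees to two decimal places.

δ = +22.42°

sin δ = sin ε · sin L_s = sin 23.44° × sin 73.5° = 0.381407.
δ = arcsin(0.381407) = +22.42°.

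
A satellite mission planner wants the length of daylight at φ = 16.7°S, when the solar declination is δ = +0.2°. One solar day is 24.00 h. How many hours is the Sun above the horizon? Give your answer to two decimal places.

11.99 h

cos H₀ = −tan φ · tan δ = −tan(-16.7°) × tan(+0.200°) = 0.0010, so H₀ = 1.5697 rad = 89.94°.
Daylight = 2H₀/(2π) × 24.00 h = (1.5697/π) × 24.00 = 11.99 h.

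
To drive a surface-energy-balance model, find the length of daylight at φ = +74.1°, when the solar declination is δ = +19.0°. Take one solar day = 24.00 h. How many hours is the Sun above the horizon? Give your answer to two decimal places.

Sunrise equation: cos H₀ = −tan φ · tan δ = -1.2088 ≤ −1, so the Sun never sets (polar day) and H₀ = π.
Daylight = 2H₀/(2π) × 24.00 h = (3.1416/π) × 24.00 = 24.00 h.

24.00 h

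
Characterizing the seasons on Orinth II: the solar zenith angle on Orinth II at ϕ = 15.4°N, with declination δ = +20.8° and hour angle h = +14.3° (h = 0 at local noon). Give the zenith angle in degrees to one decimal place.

cos θ_z = sin ϕ sin δ + cos ϕ cos δ cos h = 0.094301 + 0.873336 = 0.967637.
θ_z = arccos(0.967637) = 14.6°.

θ_z = 14.6°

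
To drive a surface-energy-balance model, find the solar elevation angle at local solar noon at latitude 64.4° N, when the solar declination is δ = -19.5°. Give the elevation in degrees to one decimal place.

6.1°

At local noon the hour angle is zero, so the zenith angle equals |φ − δ| = |+64.4° − (-19.500°)| = 83.900°.
Elevation = 90° − 83.900° = 6.1°.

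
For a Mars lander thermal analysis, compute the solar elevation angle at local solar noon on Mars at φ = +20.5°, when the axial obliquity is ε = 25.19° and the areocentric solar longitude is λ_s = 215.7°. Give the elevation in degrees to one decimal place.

sin δ = sin 25.19° × sin 215.7° = -0.24837, so δ = -14.381°.
At local noon the hour angle is zero, so the zenith angle equals |φ − δ| = |+20.5° − (-14.381°)| = 34.881°.
Elevation = 90° − 34.881° = 55.1°.

55.1°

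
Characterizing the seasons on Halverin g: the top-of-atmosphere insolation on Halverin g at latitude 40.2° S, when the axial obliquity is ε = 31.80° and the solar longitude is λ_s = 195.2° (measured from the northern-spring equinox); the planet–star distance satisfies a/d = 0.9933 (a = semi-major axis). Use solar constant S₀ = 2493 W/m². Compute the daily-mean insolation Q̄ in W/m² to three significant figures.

Q̄ ≈ 706 W/m²

Solar declination: sin δ = sin ε · sin λ_s = sin 31.80° × sin 195.2° = -0.13816, so δ = -7.942°.
cos H₀ = −tan(-40.2°) tan(-7.942°) = -0.1179, H₀ = 1.6890 rad.
Bracket: H₀ sin φ sin δ + cos φ cos δ sin H₀ = 1.6890×-0.64546×-0.13816 + 0.76380×0.99041×0.99303 = 0.150620 + 0.751203 = 0.901823.
Inverse-square distance factor (a/d)² = 0.9933² = 0.986645.
Q̄ = (S₀/π) × 0.986645 × [bracket] = (2493/π) × 0.986645 × 0.901823 = 706.1 W/m².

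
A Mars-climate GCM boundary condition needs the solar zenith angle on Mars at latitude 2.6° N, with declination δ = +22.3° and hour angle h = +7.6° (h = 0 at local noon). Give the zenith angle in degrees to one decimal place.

θ_z = 21.0°

cos θ_z = sin φ sin δ + cos φ cos δ cos h = 0.017213 + 0.916138 = 0.933351.
θ_z = arccos(0.933351) = 21.0°.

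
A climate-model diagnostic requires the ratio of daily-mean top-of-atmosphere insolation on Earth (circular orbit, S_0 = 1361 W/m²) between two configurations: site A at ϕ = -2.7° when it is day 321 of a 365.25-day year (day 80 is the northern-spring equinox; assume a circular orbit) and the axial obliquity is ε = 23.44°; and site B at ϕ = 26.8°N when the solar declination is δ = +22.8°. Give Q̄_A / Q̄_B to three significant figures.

Q̄_A / Q̄_B ≈ 0.866

— Configuration A (ϕ=-2.7°):
Solar longitude: L_s = 360° × (321 − 80)/365.25 = 237.536°.
sin δ = sin 23.44° × sin 237.536° = -0.33563, so δ = -19.611°.
cos h₀ = −tan(-2.7°) tan(-19.611°) = -0.0168, h₀ = 1.5876 rad.
Bracket: h₀ sin ϕ sin δ + cos ϕ cos δ sin h₀ = 1.5876×-0.04711×-0.33563 + 0.99889×0.94200×0.99986 = 0.025102 + 0.940823 = 0.965925.
Q̄ = (S_0/π) × [bracket] = (1361/π) × 0.965925 = 418.46 W/m².
— Configuration B (ϕ=+26.8°):
cos h₀ = −tan(+26.8°) tan(+22.800°) = -0.2123, h₀ = 1.7848 rad.
Bracket: h₀ sin ϕ sin δ + cos ϕ cos δ sin h₀ = 1.7848×0.45088×0.38752 + 0.89259×0.92186×0.97720 = 0.311849 + 0.804082 = 1.115931.
Q̄ = (S_0/π) × [bracket] = (1361/π) × 1.115931 = 483.44 W/m².
Ratio Q̄_A / Q̄_B = 418.46 / 483.44 = 0.8656.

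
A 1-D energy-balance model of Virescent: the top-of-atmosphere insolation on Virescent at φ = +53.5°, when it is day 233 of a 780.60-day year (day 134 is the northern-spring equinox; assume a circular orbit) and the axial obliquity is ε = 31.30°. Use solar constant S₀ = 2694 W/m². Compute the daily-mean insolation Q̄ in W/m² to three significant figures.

Solar longitude: λ_s = 360° × (233 − 134)/780.60 = 45.657°.
sin δ = sin 31.30° × sin 45.657° = 0.37154, so δ = +21.811°.
cos H₀ = −tan(+53.5°) tan(+21.811°) = -0.5408, H₀ = 2.1422 rad.
Bracket: H₀ sin φ sin δ + cos φ cos δ sin H₀ = 2.1422×0.80386×0.37154 + 0.59482×0.92842×0.84113 = 0.639803 + 0.464508 = 1.104311.
Q̄ = (S₀/π) × [bracket] = (2694/π) × 1.104311 = 947.0 W/m².

Q̄ ≈ 947 W/m²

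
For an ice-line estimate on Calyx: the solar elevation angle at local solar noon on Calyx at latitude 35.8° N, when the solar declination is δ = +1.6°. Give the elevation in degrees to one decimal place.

At local noon the hour angle is zero, so the zenith angle equals |ϕ − δ| = |+35.8° − (+1.600°)| = 34.200°.
Elevation = 90° − 34.200° = 55.8°.

55.8°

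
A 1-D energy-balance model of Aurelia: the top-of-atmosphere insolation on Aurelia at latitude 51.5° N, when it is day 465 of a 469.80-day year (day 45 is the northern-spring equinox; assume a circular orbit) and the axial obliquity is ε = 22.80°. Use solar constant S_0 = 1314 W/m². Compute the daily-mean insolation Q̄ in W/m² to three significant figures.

Q̄ ≈ 142 W/m²

Solar longitude: L_s = 360° × (465 − 45)/469.80 = 321.839°.
sin δ = sin 22.80° × sin 321.839° = -0.23944, so δ = -13.853°.
cos h₀ = −tan(+51.5°) tan(-13.853°) = 0.3100, h₀ = 1.2556 rad.
Bracket: h₀ sin ϕ sin δ + cos ϕ cos δ sin h₀ = 1.2556×0.78261×-0.23944 + 0.62251×0.97091×0.95073 = -0.235285 + 0.574622 = 0.339337.
Q̄ = (S_0/π) × [bracket] = (1314/π) × 0.339337 = 141.9 W/m².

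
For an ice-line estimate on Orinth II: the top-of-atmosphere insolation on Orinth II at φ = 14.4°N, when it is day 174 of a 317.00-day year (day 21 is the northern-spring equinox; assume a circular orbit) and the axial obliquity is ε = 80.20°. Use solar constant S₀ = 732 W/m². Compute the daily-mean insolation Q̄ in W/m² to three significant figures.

Q̄ ≈ 234 W/m²

Solar longitude: λ_s = 360° × (174 − 21)/317.00 = 173.754°.
sin δ = sin 80.20° × sin 173.754° = 0.10721, so δ = +6.155°.
cos H₀ = −tan(+14.4°) tan(+6.155°) = -0.0277, H₀ = 1.5985 rad.
Bracket: H₀ sin φ sin δ + cos φ cos δ sin H₀ = 1.5985×0.24869×0.10721 + 0.96858×0.99424×0.99962 = 0.042619 + 0.962635 = 1.005254.
Q̄ = (S₀/π) × [bracket] = (732/π) × 1.005254 = 234.2 W/m².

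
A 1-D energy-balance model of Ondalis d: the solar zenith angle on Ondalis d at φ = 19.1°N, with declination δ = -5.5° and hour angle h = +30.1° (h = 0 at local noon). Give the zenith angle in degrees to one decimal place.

cos θ_z = sin φ sin δ + cos φ cos δ cos h = -0.031362 + 0.813760 = 0.782398.
θ_z = arccos(0.782398) = 38.5°.

θ_z = 38.5°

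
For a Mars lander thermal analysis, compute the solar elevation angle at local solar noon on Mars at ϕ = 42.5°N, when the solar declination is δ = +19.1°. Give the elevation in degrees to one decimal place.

At local noon the hour angle is zero, so the zenith angle equals |ϕ − δ| = |+42.5° − (+19.100°)| = 23.400°.
Elevation = 90° − 23.400° = 66.6°.

66.6°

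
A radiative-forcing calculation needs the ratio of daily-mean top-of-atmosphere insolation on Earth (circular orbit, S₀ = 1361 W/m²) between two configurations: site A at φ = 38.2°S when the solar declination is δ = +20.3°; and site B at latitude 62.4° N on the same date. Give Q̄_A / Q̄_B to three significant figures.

— Configuration A (φ=-38.2°):
cos H₀ = −tan(-38.2°) tan(+20.300°) = 0.2911, H₀ = 1.2754 rad.
Bracket: H₀ sin φ sin δ + cos φ cos δ sin H₀ = 1.2754×-0.61841×0.34694 + 0.78586×0.93789×0.95670 = -0.273639 + 0.705136 = 0.431497.
Q̄ = (S₀/π) × [bracket] = (1361/π) × 0.431497 = 186.93 W/m².
— Configuration B (φ=+62.4°):
cos H₀ = −tan(+62.4°) tan(+20.300°) = -0.7076, H₀ = 2.3569 rad.
Bracket: H₀ sin φ sin δ + cos φ cos δ sin H₀ = 2.3569×0.88620×0.34694 + 0.46330×0.93789×0.70664 = 0.724648 + 0.307052 = 1.031700.
Q̄ = (S₀/π) × [bracket] = (1361/π) × 1.031700 = 446.95 W/m².
Ratio Q̄_A / Q̄_B = 186.93 / 446.95 = 0.4182.

Q̄_A / Q̄_B ≈ 0.418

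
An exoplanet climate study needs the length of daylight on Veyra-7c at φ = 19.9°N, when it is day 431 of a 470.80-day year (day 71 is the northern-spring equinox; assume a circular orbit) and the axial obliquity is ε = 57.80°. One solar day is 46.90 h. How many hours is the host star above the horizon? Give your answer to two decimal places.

14.46 h

Solar longitude: λ_s = 360° × (431 − 71)/470.80 = 275.276°.
sin δ = sin 57.80° × sin 275.276° = -0.84261, so δ = -57.417°.
cos H₀ = −tan φ · tan δ = −tan(+19.9°) × tan(-57.417°) = 0.5664, so H₀ = 0.9687 rad = 55.50°.
Daylight = 2H₀/(2π) × 46.90 h = (0.9687/π) × 46.90 = 14.46 h.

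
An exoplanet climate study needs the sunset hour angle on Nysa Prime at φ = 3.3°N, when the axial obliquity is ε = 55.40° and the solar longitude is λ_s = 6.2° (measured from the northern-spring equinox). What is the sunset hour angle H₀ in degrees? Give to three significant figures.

Solar declination: sin δ = sin ε · sin λ_s = sin 55.40° × sin 6.2° = 0.08890, so δ = +5.100°.
cos H₀ = −tan φ · tan δ = −tan(+3.3°) × tan(+5.100°) = -0.0051, so H₀ = 1.5759 rad = 90.29°.

H₀ = 90.3°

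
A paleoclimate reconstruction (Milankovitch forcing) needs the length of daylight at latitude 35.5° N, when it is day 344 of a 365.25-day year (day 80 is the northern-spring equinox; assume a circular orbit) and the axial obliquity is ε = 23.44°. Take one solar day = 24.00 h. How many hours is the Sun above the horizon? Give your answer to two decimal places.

9.64 h

Solar longitude: λ_s = 360° × (344 − 80)/365.25 = 260.205°.
sin δ = sin 23.44° × sin 260.205° = -0.39199, so δ = -23.078°.
cos H₀ = −tan φ · tan δ = −tan(+35.5°) × tan(-23.078°) = 0.3039, so H₀ = 1.2620 rad = 72.31°.
Daylight = 2H₀/(2π) × 24.00 h = (1.2620/π) × 24.00 = 9.64 h.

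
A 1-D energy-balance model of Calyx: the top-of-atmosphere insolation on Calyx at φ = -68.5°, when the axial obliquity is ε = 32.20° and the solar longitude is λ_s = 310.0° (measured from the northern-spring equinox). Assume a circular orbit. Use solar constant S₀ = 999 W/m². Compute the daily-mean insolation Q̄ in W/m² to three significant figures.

Q̄ ≈ 379 W/m²

Solar declination: sin δ = sin ε · sin λ_s = sin 32.20° × sin 310.0° = -0.40821, so δ = -24.092°.
cos H₀ = −tan(-68.5°) tan(-24.092°) = -1.1352 ≤ −1 ⇒ polar day, H₀ = π.
Bracket: H₀ sin φ sin δ + cos φ cos δ sin H₀ = 3.1416×-0.93042×-0.40821 + 0.36650×0.91289×0.00000 = 1.193201 + 0.000000 = 1.193201.
Q̄ = (S₀/π) × [bracket] = (999/π) × 1.193201 = 379.4 W/m².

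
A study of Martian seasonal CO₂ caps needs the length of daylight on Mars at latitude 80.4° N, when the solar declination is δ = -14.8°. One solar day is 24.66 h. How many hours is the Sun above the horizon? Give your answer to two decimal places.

cos H₀ = −tan φ · tan δ = 1.5621 ≥ 1, so the Sun never rises (polar night) and H₀ = 0.
Daylight = 2H₀/(2π) × 24.66 h = (0.0000/π) × 24.66 = 0.00 h.

0.00 h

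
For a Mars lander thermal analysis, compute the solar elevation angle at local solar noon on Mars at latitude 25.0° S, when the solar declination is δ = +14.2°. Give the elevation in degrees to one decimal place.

At local noon the hour angle is zero, so the zenith angle equals |φ − δ| = |-25.0° − (+14.200°)| = 39.200°.
Elevation = 90° − 39.200° = 50.8°.

50.8°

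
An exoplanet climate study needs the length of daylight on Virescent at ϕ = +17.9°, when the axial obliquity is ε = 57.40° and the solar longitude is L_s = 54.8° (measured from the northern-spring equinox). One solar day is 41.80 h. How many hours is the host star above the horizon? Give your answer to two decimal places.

Solar declination: sin δ = sin ε · sin L_s = sin 57.40° × sin 54.8° = 0.68841, so δ = +43.504°.
cos h₀ = −tan ϕ · tan δ = −tan(+17.9°) × tan(+43.504°) = -0.3066, so h₀ = 1.8824 rad = 107.85°.
Daylight = 2h₀/(2π) × 41.80 h = (1.8824/π) × 41.80 = 25.05 h.

25.05 h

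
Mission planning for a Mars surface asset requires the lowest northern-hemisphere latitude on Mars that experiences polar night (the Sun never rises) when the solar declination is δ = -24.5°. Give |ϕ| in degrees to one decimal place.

Polar night requires cos h₀ = −tan ϕ tan δ ≥ 1, i.e. tan ϕ tan δ ≤ −1.
The boundary is |tan ϕ| · |tan δ| = 1, so |ϕ| = 90° − |δ| = 90° − 24.5° = 65.5° in the northern hemisphere.

|ϕ| = 65.5°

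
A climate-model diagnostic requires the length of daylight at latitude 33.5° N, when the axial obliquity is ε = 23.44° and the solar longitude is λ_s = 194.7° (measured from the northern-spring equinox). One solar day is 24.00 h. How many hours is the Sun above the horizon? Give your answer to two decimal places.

Solar declination: sin δ = sin ε · sin λ_s = sin 23.44° × sin 194.7° = -0.10094, so δ = -5.793°.
cos H₀ = −tan φ · tan δ = −tan(+33.5°) × tan(-5.793°) = 0.0672, so H₀ = 1.5036 rad = 86.15°.
Daylight = 2H₀/(2π) × 24.00 h = (1.5036/π) × 24.00 = 11.49 h.

11.49 h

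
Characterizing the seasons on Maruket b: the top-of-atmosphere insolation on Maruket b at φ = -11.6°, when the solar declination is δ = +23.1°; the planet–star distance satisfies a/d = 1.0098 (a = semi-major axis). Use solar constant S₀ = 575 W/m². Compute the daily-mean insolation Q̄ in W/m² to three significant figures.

Q̄ ≈ 146 W/m²

cos H₀ = −tan(-11.6°) tan(+23.100°) = 0.0876, H₀ = 1.4831 rad.
Bracket: H₀ sin φ sin δ + cos φ cos δ sin H₀ = 1.4831×-0.20108×0.39234 + 0.97958×0.91982×0.99616 = -0.117004 + 0.897577 = 0.780573.
Inverse-square distance factor (a/d)² = 1.0098² = 1.019696.
Q̄ = (S₀/π) × 1.019696 × [bracket] = (575/π) × 1.019696 × 0.780573 = 145.7 W/m².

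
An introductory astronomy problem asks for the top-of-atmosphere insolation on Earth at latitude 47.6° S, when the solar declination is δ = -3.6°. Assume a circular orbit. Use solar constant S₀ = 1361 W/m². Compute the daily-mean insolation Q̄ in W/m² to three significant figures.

Q̄ ≈ 324 W/m²

cos H₀ = −tan(-47.6°) tan(-3.600°) = -0.0689, H₀ = 1.6398 rad.
Bracket: H₀ sin φ sin δ + cos φ cos δ sin H₀ = 1.6398×-0.73846×-0.06279 + 0.67430×0.99803×0.99762 = 0.076034 + 0.671370 = 0.747404.
Q̄ = (S₀/π) × [bracket] = (1361/π) × 0.747404 = 323.8 W/m².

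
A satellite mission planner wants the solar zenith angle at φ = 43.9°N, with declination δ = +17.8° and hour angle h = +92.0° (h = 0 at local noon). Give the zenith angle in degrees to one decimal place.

cos θ_z = sin φ sin δ + cos φ cos δ cos h = 0.211970 + -0.023943 = 0.188027.
θ_z = arccos(0.188027) = 79.2°.

θ_z = 79.2°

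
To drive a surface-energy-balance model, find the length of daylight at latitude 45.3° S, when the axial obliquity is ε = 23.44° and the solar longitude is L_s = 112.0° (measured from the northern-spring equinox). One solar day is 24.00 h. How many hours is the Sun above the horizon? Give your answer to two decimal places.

Solar declination: sin δ = sin ε · sin L_s = sin 23.44° × sin 112.0° = 0.36882, so δ = +21.643°.
cos h₀ = −tan ϕ · tan δ = −tan(-45.3°) × tan(+21.643°) = 0.4010, so h₀ = 1.1582 rad = 66.36°.
Daylight = 2h₀/(2π) × 24.00 h = (1.1582/π) × 24.00 = 8.85 h.

8.85 h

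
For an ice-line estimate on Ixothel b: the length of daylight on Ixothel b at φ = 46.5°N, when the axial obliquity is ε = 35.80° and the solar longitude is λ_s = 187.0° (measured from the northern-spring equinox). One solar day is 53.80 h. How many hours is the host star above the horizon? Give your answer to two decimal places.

Solar declination: sin δ = sin ε · sin λ_s = sin 35.80° × sin 187.0° = -0.07129, so δ = -4.088°.
cos H₀ = −tan φ · tan δ = −tan(+46.5°) × tan(-4.088°) = 0.0753, so H₀ = 1.4954 rad = 85.68°.
Daylight = 2H₀/(2π) × 53.80 h = (1.4954/π) × 53.80 = 25.61 h.

25.61 h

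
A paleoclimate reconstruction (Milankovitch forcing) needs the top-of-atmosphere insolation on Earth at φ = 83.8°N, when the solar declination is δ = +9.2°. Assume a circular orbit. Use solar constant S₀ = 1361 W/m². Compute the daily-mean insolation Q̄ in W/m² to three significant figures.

cos H₀ = −tan(+83.8°) tan(+9.200°) = -1.4909 ≤ −1 ⇒ polar day, H₀ = π.
Bracket: H₀ sin φ sin δ + cos φ cos δ sin H₀ = 3.1416×0.99415×0.15988 + 0.10800×0.98714×0.00000 = 0.499341 + 0.000000 = 0.499341.
Q̄ = (S₀/π) × [bracket] = (1361/π) × 0.499341 = 216.3 W/m².

Q̄ ≈ 216 W/m²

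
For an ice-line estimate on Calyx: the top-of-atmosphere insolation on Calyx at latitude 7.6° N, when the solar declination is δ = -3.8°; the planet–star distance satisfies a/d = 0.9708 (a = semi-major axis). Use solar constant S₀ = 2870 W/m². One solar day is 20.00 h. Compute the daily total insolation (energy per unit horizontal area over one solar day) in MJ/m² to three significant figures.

cos H₀ = −tan(+7.6°) tan(-3.800°) = 0.0089, H₀ = 1.5619 rad.
Bracket: H₀ sin φ sin δ + cos φ cos δ sin H₀ = 1.5619×0.13226×-0.06627 + 0.99122×0.99780×0.99996 = -0.013690 + 0.989000 = 0.975310.
Inverse-square distance factor (a/d)² = 0.9708² = 0.942453.
Q̄ = (S₀/π) × 0.942453 × [bracket] = (2870/π) × 0.942453 × 0.975310 = 839.72 W/m².
Daily total = Q̄ × 20.00 h × 3600 s/h = 839.72 × 20.00 × 3600 / 10⁶ = 60.46 MJ/m².

60.5 MJ/m²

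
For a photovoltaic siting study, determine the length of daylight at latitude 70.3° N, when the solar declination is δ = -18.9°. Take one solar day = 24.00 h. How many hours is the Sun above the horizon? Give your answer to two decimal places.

cos h₀ = −tan ϕ · tan δ = −tan(+70.3°) × tan(-18.900°) = 0.9562, so h₀ = 0.2970 rad = 17.02°.
Daylight = 2h₀/(2π) × 24.00 h = (0.2970/π) × 24.00 = 2.27 h.

2.27 h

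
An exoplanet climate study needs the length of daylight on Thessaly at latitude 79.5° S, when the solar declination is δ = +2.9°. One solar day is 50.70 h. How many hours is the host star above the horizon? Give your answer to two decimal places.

cos H₀ = −tan φ · tan δ = −tan(-79.5°) × tan(+2.900°) = 0.2733, so H₀ = 1.2939 rad = 74.14°.
Daylight = 2H₀/(2π) × 50.70 h = (1.2939/π) × 50.70 = 20.88 h.

20.88 h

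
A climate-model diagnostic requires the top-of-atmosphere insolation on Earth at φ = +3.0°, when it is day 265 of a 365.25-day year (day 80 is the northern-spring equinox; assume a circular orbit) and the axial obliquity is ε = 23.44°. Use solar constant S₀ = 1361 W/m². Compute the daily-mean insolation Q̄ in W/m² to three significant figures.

Solar longitude: λ_s = 360° × (265 − 80)/365.25 = 182.341°.
sin δ = sin 23.44° × sin 182.341° = -0.01625, so δ = -0.931°.
cos H₀ = −tan(+3.0°) tan(-0.931°) = 0.0009, H₀ = 1.5699 rad.
Bracket: H₀ sin φ sin δ + cos φ cos δ sin H₀ = 1.5699×0.05234×-0.01625 + 0.99863×0.99987×1.00000 = -0.001335 + 0.998500 = 0.997165.
Q̄ = (S₀/π) × [bracket] = (1361/π) × 0.997165 = 432.0 W/m².

Q̄ ≈ 432 W/m²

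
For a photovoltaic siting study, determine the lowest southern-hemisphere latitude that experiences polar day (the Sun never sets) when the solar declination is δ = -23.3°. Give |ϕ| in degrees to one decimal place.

|ϕ| = 66.7°

Polar day requires cos h₀ = −tan ϕ tan δ ≤ −1, i.e. tan ϕ tan δ ≥ 1.
The boundary is |tan ϕ| · |tan δ| = 1, so |ϕ| = 90° − |δ| = 90° − 23.3° = 66.7° in the southern hemisphere.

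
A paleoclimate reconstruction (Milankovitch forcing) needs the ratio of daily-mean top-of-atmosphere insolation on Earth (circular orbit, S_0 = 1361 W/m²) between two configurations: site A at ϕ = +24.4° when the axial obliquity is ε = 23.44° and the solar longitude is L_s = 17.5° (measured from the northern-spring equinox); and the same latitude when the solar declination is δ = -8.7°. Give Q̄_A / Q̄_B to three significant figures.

— Configuration A (ϕ=+24.4°):
Solar declination: sin δ = sin ε · sin L_s = sin 23.44° × sin 17.5° = 0.11962, so δ = +6.870°.
cos h₀ = −tan(+24.4°) tan(+6.870°) = -0.0547, h₀ = 1.6255 rad.
Bracket: h₀ sin ϕ sin δ + cos ϕ cos δ sin h₀ = 1.6255×0.41310×0.11962 + 0.91068×0.99282×0.99851 = 0.080324 + 0.902794 = 0.983118.
Q̄ = (S_0/π) × [bracket] = (1361/π) × 0.983118 = 425.91 W/m².
— Configuration B (ϕ=+24.4°):
cos h₀ = −tan(+24.4°) tan(-8.700°) = 0.0694, h₀ = 1.5013 rad.
Bracket: h₀ sin ϕ sin δ + cos ϕ cos δ sin h₀ = 1.5013×0.41310×-0.15126 + 0.91068×0.98849×0.99759 = -0.093809 + 0.898029 = 0.804220.
Q̄ = (S_0/π) × [bracket] = (1361/π) × 0.804220 = 348.40 W/m².
Ratio Q̄_A / Q̄_B = 425.91 / 348.40 = 1.222.

Q̄_A / Q̄_B ≈ 1.22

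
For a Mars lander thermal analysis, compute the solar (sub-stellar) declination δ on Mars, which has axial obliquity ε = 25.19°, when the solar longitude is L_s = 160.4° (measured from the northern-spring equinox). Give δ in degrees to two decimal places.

δ = +8.21°

sin δ = sin ε · sin L_s = sin 25.19° × sin 160.4° = 0.142775.
δ = arcsin(0.142775) = +8.21°.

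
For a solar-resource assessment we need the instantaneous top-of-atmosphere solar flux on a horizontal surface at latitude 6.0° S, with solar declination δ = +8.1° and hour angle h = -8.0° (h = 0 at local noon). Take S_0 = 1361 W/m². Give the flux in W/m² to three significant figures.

1.31e+03 W/m²

cos θ_z = sin ϕ sin δ + cos ϕ cos δ cos h = -0.014728 + 0.975018 = 0.960290.
Flux = S_0 · cos θ_z = 1361 × 0.960290 = 1307 W/m².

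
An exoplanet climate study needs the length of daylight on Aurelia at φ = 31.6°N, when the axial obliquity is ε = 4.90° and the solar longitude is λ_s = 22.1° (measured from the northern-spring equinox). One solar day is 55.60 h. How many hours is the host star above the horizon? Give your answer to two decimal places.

28.15 h

Solar declination: sin δ = sin ε · sin λ_s = sin 4.90° × sin 22.1° = 0.03214, so δ = +1.842°.
cos H₀ = −tan φ · tan δ = −tan(+31.6°) × tan(+1.842°) = -0.0198, so H₀ = 1.5906 rad = 91.13°.
Daylight = 2H₀/(2π) × 55.60 h = (1.5906/π) × 55.60 = 28.15 h.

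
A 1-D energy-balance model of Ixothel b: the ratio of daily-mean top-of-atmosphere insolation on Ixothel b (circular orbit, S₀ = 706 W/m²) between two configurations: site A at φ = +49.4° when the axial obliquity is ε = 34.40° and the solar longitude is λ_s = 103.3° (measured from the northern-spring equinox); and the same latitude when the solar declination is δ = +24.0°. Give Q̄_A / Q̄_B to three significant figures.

Q̄_A / Q̄_B ≈ 1.18

— Configuration A (φ=+49.4°):
Solar declination: sin δ = sin ε · sin λ_s = sin 34.40° × sin 103.3° = 0.54981, so δ = +33.354°.
cos H₀ = −tan(+49.4°) tan(+33.354°) = -0.7680, H₀ = 2.4465 rad.
Bracket: H₀ sin φ sin δ + cos φ cos δ sin H₀ = 2.4465×0.75927×0.54981 + 0.65077×0.83529×0.64048 = 1.021302 + 0.348153 = 1.369455.
Q̄ = (S₀/π) × [bracket] = (706/π) × 1.369455 = 307.75 W/m².
— Configuration B (φ=+49.4°):
cos H₀ = −tan(+49.4°) tan(+24.000°) = -0.5195, H₀ = 2.1170 rad.
Bracket: H₀ sin φ sin δ + cos φ cos δ sin H₀ = 2.1170×0.75927×0.40674 + 0.65077×0.91355×0.85450 = 0.653784 + 0.508010 = 1.161794.
Q̄ = (S₀/π) × [bracket] = (706/π) × 1.161794 = 261.09 W/m².
Ratio Q̄_A / Q̄_B = 307.75 / 261.09 = 1.179.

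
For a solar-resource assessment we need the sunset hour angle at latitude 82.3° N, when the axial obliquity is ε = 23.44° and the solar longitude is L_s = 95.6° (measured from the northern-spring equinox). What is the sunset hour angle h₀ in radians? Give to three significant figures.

Solar declination: sin δ = sin ε · sin L_s = sin 23.44° × sin 95.6° = 0.39589, so δ = +23.321°.
Sunrise equation: cos h₀ = −tan ϕ · tan δ = -3.1886 ≤ −1, so the Sun never sets (polar day) and h₀ = π.

h₀ = 3.14 rad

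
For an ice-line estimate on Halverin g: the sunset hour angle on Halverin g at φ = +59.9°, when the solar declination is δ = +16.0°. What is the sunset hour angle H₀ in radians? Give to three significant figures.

cos H₀ = −tan φ · tan δ = −tan(+59.9°) × tan(+16.000°) = -0.4947, so H₀ = 2.0882 rad = 119.65°.

H₀ = 2.09 rad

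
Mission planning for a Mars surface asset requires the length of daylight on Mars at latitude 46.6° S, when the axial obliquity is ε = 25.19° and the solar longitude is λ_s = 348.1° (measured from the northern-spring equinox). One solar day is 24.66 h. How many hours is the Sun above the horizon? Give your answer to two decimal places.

Solar declination: sin δ = sin ε · sin λ_s = sin 25.19° × sin 348.1° = -0.08776, so δ = -5.035°.
cos H₀ = −tan φ · tan δ = −tan(-46.6°) × tan(-5.035°) = -0.0932, so H₀ = 1.6641 rad = 95.35°.
Daylight = 2H₀/(2π) × 24.66 h = (1.6641/π) × 24.66 = 13.06 h.

13.06 h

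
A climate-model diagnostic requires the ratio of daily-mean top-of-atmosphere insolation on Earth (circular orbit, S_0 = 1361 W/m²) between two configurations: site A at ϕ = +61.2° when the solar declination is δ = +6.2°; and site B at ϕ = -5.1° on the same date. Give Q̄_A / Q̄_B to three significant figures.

— Configuration A (ϕ=+61.2°):
cos h₀ = −tan(+61.2°) tan(+6.200°) = -0.1976, h₀ = 1.7697 rad.
Bracket: h₀ sin ϕ sin δ + cos ϕ cos δ sin h₀ = 1.7697×0.87631×0.10800 + 0.48175×0.99415×0.98028 = 0.167487 + 0.469487 = 0.636974.
Q̄ = (S_0/π) × [bracket] = (1361/π) × 0.636974 = 275.95 W/m².
— Configuration B (ϕ=-5.1°):
cos h₀ = −tan(-5.1°) tan(+6.200°) = 0.0097, h₀ = 1.5611 rad.
Bracket: h₀ sin ϕ sin δ + cos ϕ cos δ sin h₀ = 1.5611×-0.08889×0.10800 + 0.99604×0.99415×0.99995 = -0.014987 + 0.990164 = 0.975177.
Q̄ = (S_0/π) × [bracket] = (1361/π) × 0.975177 = 422.47 W/m².
Ratio Q̄_A / Q̄_B = 275.95 / 422.47 = 0.6532.

Q̄_A / Q̄_B ≈ 0.653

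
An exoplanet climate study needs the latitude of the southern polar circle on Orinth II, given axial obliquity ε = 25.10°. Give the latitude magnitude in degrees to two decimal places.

The polar circle is the lowest latitude that experiences at least one full rotation of continuous darkness at the northern-summer solstice; it lies at |φ| = 90° − ε = 90° − 25.10° = 64.90°.

64.90°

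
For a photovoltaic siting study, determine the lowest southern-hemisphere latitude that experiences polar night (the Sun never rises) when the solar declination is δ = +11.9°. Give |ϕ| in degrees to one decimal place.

|ϕ| = 78.1°

Polar night requires cos h₀ = −tan ϕ tan δ ≥ 1, i.e. tan ϕ tan δ ≤ −1.
The boundary is |tan ϕ| · |tan δ| = 1, so |ϕ| = 90° − |δ| = 90° − 11.9° = 78.1° in the southern hemisphere.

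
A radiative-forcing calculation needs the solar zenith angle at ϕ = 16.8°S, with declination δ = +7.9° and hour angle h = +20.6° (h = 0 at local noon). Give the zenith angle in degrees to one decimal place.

θ_z = 32.0°

cos θ_z = sin ϕ sin δ + cos ϕ cos δ cos h = -0.039726 + 0.887603 = 0.847877.
θ_z = arccos(0.847877) = 32.0°.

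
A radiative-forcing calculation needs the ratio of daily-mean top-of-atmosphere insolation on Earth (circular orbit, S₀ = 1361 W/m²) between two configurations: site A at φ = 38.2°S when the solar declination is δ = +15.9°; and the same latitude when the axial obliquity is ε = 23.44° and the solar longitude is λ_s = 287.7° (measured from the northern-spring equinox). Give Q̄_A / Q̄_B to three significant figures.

— Configuration A (φ=-38.2°):
cos H₀ = −tan(-38.2°) tan(+15.900°) = 0.2242, H₀ = 1.3447 rad.
Bracket: H₀ sin φ sin δ + cos φ cos δ sin H₀ = 1.3447×-0.61841×0.27396 + 0.78586×0.96174×0.97455 = -0.227819 + 0.736558 = 0.508739.
Q̄ = (S₀/π) × [bracket] = (1361/π) × 0.508739 = 220.40 W/m².
— Configuration B (φ=-38.2°):
Solar declination: sin δ = sin ε · sin λ_s = sin 23.44° × sin 287.7° = -0.37896, so δ = -22.269°.
cos H₀ = −tan(-38.2°) tan(-22.269°) = -0.3222, H₀ = 1.8989 rad.
Bracket: H₀ sin φ sin δ + cos φ cos δ sin H₀ = 1.8989×-0.61841×-0.37896 + 0.78586×0.92541×0.94666 = 0.445012 + 0.688452 = 1.133464.
Q̄ = (S₀/π) × [bracket] = (1361/π) × 1.133464 = 491.04 W/m².
Ratio Q̄_A / Q̄_B = 220.40 / 491.04 = 0.4488.

Q̄_A / Q̄_B ≈ 0.449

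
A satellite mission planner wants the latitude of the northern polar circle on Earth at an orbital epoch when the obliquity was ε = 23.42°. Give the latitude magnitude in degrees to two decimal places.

66.58°

The polar circle is the lowest latitude that experiences at least one full rotation of continuous daylight at the northern-summer solstice; it lies at |ϕ| = 90° − ε = 90° − 23.42° = 66.58°.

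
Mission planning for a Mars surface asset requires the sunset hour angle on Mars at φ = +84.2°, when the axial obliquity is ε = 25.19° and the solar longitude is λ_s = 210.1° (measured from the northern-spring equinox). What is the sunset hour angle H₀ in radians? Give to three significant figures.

H₀ = 0.00 rad

Solar declination: sin δ = sin ε · sin λ_s = sin 25.19° × sin 210.1° = -0.21345, so δ = -12.325°.
cos H₀ = −tan φ · tan δ = 2.1510 ≥ 1, so the Sun never rises (polar night) and H₀ = 0.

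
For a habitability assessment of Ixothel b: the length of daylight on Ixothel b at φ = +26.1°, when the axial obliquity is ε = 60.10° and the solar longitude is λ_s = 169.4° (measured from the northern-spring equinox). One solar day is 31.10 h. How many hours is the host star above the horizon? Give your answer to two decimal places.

Solar declination: sin δ = sin ε · sin λ_s = sin 60.10° × sin 169.4° = 0.15947, so δ = +9.176°.
cos H₀ = −tan φ · tan δ = −tan(+26.1°) × tan(+9.176°) = -0.0791, so H₀ = 1.6500 rad = 94.54°.
Daylight = 2H₀/(2π) × 31.10 h = (1.6500/π) × 31.10 = 16.33 h.

16.33 h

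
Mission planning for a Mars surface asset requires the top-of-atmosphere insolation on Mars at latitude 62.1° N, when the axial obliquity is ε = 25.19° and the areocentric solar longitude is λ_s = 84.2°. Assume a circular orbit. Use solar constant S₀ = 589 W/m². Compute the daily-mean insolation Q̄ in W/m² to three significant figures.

sin δ = sin 25.19° × sin 84.2° = 0.42344, so δ = +25.052°.
cos H₀ = −tan(+62.1°) tan(+25.052°) = -0.8828, H₀ = 2.6526 rad.
Bracket: H₀ sin φ sin δ + cos φ cos δ sin H₀ = 2.6526×0.88377×0.42344 + 0.46793×0.90592×0.46976 = 0.992665 + 0.199135 = 1.191800.
Q̄ = (S₀/π) × [bracket] = (589/π) × 1.191800 = 223.4 W/m².

Q̄ ≈ 223 W/m²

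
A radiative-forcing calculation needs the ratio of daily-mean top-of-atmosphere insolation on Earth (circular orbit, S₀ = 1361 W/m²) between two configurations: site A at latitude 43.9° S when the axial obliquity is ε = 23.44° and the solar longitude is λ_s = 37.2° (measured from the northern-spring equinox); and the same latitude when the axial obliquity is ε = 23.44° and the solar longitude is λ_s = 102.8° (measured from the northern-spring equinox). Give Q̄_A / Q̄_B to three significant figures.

— Configuration A (φ=-43.9°):
Solar declination: sin δ = sin ε · sin λ_s = sin 23.44° × sin 37.2° = 0.24050, so δ = +13.916°.
cos H₀ = −tan(-43.9°) tan(+13.916°) = 0.2384, H₀ = 1.3300 rad.
Bracket: H₀ sin φ sin δ + cos φ cos δ sin H₀ = 1.3300×-0.69340×0.24050 + 0.72055×0.97065×0.97116 = -0.221794 + 0.679231 = 0.457437.
Q̄ = (S₀/π) × [bracket] = (1361/π) × 0.457437 = 198.17 W/m².
— Configuration B (φ=-43.9°):
Solar declination: sin δ = sin ε · sin λ_s = sin 23.44° × sin 102.8° = 0.38790, so δ = +22.824°.
cos H₀ = −tan(-43.9°) tan(+22.824°) = 0.4050, H₀ = 1.1538 rad.
Bracket: H₀ sin φ sin δ + cos φ cos δ sin H₀ = 1.1538×-0.69340×0.38790 + 0.72055×0.92170×0.91432 = -0.310337 + 0.607228 = 0.296891.
Q̄ = (S₀/π) × [bracket] = (1361/π) × 0.296891 = 128.62 W/m².
Ratio Q̄_A / Q̄_B = 198.17 / 128.62 = 1.541.

Q̄_A / Q̄_B ≈ 1.54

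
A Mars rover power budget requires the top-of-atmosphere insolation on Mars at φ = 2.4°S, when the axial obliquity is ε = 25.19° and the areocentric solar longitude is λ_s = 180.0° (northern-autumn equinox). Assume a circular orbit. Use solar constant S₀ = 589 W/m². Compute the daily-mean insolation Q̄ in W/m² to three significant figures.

sin δ = sin 25.19° × sin 180.0° = 0.00000, so δ = +0.000°.
cos H₀ = −tan(-2.4°) tan(+0.000°) = 0.0000, H₀ = 1.5708 rad.
Bracket: H₀ sin φ sin δ + cos φ cos δ sin H₀ = 1.5708×-0.04188×0.00000 + 0.99912×1.00000×1.00000 = -0.000000 + 0.999120 = 0.999120.
Q̄ = (S₀/π) × [bracket] = (589/π) × 0.999120 = 187.3 W/m².

Q̄ ≈ 187 W/m²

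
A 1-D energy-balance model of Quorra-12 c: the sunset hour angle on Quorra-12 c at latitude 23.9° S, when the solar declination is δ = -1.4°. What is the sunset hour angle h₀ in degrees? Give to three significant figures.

h₀ = 90.6°

cos h₀ = −tan ϕ · tan δ = −tan(-23.9°) × tan(-1.400°) = -0.0108, so h₀ = 1.5816 rad = 90.62°.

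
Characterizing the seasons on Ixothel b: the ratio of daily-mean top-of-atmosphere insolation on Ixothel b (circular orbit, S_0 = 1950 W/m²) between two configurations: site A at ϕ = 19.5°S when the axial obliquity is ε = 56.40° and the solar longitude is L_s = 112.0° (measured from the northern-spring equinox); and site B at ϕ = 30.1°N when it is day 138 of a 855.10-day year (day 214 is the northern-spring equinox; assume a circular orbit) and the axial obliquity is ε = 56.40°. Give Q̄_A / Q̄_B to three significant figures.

Q̄_A / Q̄_B ≈ 0.544

— Configuration A (ϕ=-19.5°):
Solar declination: sin δ = sin ε · sin L_s = sin 56.40° × sin 112.0° = 0.77227, so δ = +50.558°.
cos h₀ = −tan(-19.5°) tan(+50.558°) = 0.4305, h₀ = 1.1258 rad.
Bracket: h₀ sin ϕ sin δ + cos ϕ cos δ sin h₀ = 1.1258×-0.33381×0.77227 + 0.94264×0.63529×0.90260 = -0.290222 + 0.540522 = 0.250300.
Q̄ = (S_0/π) × [bracket] = (1950/π) × 0.250300 = 155.36 W/m².
— Configuration B (ϕ=+30.1°):
Solar longitude: L_s = 360° × (138 − 214)/855.10 = -31.996°, i.e. -31.996° + 360° = 328.004°.
sin δ = sin 56.40° × sin 328.004° = -0.44133, so δ = -26.189°.
cos h₀ = −tan(+30.1°) tan(-26.189°) = 0.2851, h₀ = 1.2817 rad.
Bracket: h₀ sin ϕ sin δ + cos ϕ cos δ sin h₀ = 1.2817×0.50151×-0.44133 + 0.86515×0.89734×0.95850 = -0.283680 + 0.744116 = 0.460436.
Q̄ = (S_0/π) × [bracket] = (1950/π) × 0.460436 = 285.79 W/m².
Ratio Q̄_A / Q̄_B = 155.36 / 285.79 = 0.5436.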